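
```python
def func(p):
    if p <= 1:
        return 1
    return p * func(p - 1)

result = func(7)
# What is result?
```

func(7) = 7 * 6 * 5 * 4 * 3 * 2 * 1 = 5040

Answer: 5040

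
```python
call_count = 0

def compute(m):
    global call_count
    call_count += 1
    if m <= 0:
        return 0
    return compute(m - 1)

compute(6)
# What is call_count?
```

Linear recursion stepping by 1: 7 calls from m=6 down to ≤0.

Answer: 7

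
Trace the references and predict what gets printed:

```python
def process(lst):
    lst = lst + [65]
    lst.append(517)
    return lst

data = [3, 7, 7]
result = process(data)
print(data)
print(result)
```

Key concept: rebinding parameter vs mutation.
Step by step:
`data = [3, 7, 7]` → data = [3, 7, 7]
`result = process(data)` → result = [3, 7, 7, 65, 517]
`print(data)` → prints [3, 7, 7]
`print(result)` → prints [3, 7, 7, 65, 517]

Answer:
[3, 7, 7]
[3, 7, 7, 65, 517]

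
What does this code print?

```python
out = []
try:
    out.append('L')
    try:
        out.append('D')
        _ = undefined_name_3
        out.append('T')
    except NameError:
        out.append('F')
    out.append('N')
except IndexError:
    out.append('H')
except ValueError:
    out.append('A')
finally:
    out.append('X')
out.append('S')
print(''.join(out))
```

Execution trace: 'L' (try body) → 'D' (inner try body) → 'F' (inner except NameError) → 'N' (try body, no exception) → 'X' (finally) → 'S' (after the try/except). Output: LDFNXS

Answer: LDFNXS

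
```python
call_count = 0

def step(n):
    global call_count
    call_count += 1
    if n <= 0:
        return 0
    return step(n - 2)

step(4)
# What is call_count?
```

Linear recursion stepping by 2: 3 calls from n=4 down to ≤0.

Answer: 3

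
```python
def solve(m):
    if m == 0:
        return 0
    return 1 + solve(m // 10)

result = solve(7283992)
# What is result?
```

Count of digits of 7283992: 7

Answer: 7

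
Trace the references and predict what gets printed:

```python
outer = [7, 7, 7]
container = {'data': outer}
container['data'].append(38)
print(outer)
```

Key concept: dict holds reference to list.
Step by step:
`outer = [7, 7, 7]` → outer = [7, 7, 7]
`container = {'data': outer}` → container = {'data': [7, 7, 7]}
`container['data'].append(38)` → outer = [7, 7, 7, 38]; container = {'data': [7, 7, 7, 38]}
`print(outer)` → prints [7, 7, 7, 38]

Answer: [7, 7, 7, 38]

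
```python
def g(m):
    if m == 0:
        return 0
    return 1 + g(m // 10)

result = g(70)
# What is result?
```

Count of digits of 70: 2

Answer: 2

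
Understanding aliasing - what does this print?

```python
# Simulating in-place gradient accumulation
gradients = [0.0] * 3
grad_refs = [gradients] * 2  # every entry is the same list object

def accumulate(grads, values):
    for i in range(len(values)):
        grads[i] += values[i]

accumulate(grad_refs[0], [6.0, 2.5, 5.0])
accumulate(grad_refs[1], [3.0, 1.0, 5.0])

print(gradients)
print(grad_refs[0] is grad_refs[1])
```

Key concept: gradient accumulation aliasing.
Step by step:
`gradients = [0.0] * 3` → gradients = [0.0, 0.0, 0.0]
`grad_refs = [gradients] * 2` → grad_refs = [[0.0, 0.0, 0.0], [0.0, 0.0, 0.0]]
`accumulate(grad_refs[0], [6.0, 2.5, 5.0])` → gradients = [6.0, 2.5, 5.0]; grad_refs = [[6.0, 2.5, 5.0], [6.0, 2.5, 5.0]]
`accumulate(grad_refs[1], [3.0, 1.0, 5.0])` → gradients = [9.0, 3.5, 10.0]; grad_refs = [[9.0, 3.5, 10.0], [9.0, 3.5, 10.0]]
`print(gradients)` → prints [9.0, 3.5, 10.0]
`print(grad_refs[0] is grad_refs[1])` → prints True

Answer:
[9.0, 3.5, 10.0]
True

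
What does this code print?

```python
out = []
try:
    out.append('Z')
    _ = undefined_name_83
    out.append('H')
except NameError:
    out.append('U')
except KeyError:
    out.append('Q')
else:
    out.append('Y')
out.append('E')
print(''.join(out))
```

Execution trace: 'Z' (try body) → 'U' (except NameError) → 'E' (after the try/except). Output: ZUE

Answer: ZUE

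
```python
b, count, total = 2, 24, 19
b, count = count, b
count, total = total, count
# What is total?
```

Trace:
`b, count, total = 2, 24, 19` → b = 2; count = 24; total = 19
`b, count = count, b` → b = 24; count = 2
`count, total = total, count` → count = 19; total = 2
So total = 2

Answer: 2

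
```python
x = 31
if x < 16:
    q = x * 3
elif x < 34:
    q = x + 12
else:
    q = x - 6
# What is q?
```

Trace:
`x = 31` → x = 31
`if x < 16: ...` → x < 16 is False, x < 34 is True → q = 43
So q = 43

Answer: 43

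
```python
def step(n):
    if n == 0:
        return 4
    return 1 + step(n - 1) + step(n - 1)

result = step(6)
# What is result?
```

step(n) = 1 + 2·step(n-1), step(0)=4. Closed form: (4+1)·2^6 - 1 = 319.

Answer: 319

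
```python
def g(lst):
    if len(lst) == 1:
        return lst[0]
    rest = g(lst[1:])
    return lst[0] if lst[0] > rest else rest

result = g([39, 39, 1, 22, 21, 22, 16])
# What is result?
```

Recursive max over [39, 39, 1, 22, 21, 22, 16] = 39

Answer: 39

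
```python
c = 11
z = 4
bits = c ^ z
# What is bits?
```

Trace:
`c = 11` → c = 11
`z = 4` → z = 4
`bits = c ^ z` → bits = 15
So bits = 15

Answer: 15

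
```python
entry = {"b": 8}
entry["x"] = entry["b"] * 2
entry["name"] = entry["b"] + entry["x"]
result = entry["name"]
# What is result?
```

Trace:
`entry = {"b": 8}` → entry = {'b': 8}
`entry["x"] = entry["b"] * 2` → entry = {'b': 8, 'x': 16}
`entry["name"] = entry["b"] + entry["x"]` → entry = {'b': 8, 'x': 16, 'name': 24}
`result = entry["name"]` → result = 24
So result = 24

Answer: 24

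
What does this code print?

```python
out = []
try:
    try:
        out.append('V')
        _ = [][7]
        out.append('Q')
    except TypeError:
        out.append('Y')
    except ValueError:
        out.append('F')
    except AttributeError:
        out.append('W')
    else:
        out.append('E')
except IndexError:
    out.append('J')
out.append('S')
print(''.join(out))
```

Execution trace: 'V' (try body) → 'J' (outer except IndexError) → 'S' (after the try/except). Output: VJS

Answer: VJS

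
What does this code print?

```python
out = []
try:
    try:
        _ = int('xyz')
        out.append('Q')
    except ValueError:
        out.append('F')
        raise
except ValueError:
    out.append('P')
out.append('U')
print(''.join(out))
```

Execution trace: 'F' (inner except ValueError) → 'P' (outer except ValueError) → 'U' (after the try/except). Output: FPU

Answer: FPU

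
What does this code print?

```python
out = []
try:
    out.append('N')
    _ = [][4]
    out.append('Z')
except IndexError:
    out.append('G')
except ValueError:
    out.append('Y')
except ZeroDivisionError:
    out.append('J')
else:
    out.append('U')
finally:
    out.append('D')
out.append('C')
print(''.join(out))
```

Execution trace: 'N' (try body) → 'G' (except IndexError) → 'D' (finally) → 'C' (after the try/except). Output: NGDC

Answer: NGDC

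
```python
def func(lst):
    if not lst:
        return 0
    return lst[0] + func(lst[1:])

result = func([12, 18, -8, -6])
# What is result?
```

12 + 18 + (-8) + (-6) + 0 = 16

Answer: 16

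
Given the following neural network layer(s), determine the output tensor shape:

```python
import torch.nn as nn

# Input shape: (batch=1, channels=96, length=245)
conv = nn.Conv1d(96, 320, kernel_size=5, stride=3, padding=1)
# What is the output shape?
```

Input: (1, 96, 245) -> Output: (1, 320, 81)

Answer: (1, 320, 81)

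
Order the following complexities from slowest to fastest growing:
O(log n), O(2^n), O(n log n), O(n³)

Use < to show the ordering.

Ordered by growth rate: O(log n) < O(n log n) < O(n³) < O(2^n)

Answer: O(log n) < O(n log n) < O(n³) < O(2^n)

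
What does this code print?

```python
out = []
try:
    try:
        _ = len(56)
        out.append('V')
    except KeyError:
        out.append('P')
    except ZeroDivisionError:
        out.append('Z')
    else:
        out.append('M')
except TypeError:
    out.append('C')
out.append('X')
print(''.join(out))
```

Execution trace: 'C' (outer except TypeError) → 'X' (after the try/except). Output: CX

Answer: CX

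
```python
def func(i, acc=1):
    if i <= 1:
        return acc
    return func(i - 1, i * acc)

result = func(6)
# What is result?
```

Accumulator trace (n, acc): (6, 1) -> (5, 6) -> (4, 30) -> (3, 120) -> (2, 360) -> (1, 720) -> return 720

Answer: 720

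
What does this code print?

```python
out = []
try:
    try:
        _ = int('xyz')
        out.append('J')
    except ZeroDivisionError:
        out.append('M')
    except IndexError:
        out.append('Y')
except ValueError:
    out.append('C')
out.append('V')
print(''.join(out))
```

Execution trace: 'C' (outer except ValueError) → 'V' (after the try/except). Output: CV

Answer: CV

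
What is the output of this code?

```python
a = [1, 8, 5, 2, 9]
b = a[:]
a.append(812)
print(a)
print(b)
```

Key concept: slice [:] creates copy.
Step by step:
`a = [1, 8, 5, 2, 9]` → a = [1, 8, 5, 2, 9]
`b = a[:]` → b = [1, 8, 5, 2, 9]
`a.append(812)` → a = [1, 8, 5, 2, 9, 812]
`print(a)` → prints [1, 8, 5, 2, 9, 812]
`print(b)` → prints [1, 8, 5, 2, 9]

Answer:
[1, 8, 5, 2, 9, 812]
[1, 8, 5, 2, 9]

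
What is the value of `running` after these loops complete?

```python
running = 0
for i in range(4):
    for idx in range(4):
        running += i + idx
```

Sum of all i+idx for i,idx in 4x4
`running` takes the values: 0 → 1 → 3 → 6 → 7 → 9 → 12 → 16 → 18 → 21 → 25 → 30 → 33 → 37 → 42 → 48

Answer: 48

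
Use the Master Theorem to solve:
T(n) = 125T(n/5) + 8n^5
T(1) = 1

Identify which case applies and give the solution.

a=125, b=5, f(n)=8n^5. log_5(125) = 3. Since c=5 > 3 and the regularity condition holds (125(n/5)^5 = (125/5^5)n^5 with 125/5^5 < 1), Case 3 applies: T(n) = Θ(f(n)) = O(n^5).

Answer: O(n^5) - Case 3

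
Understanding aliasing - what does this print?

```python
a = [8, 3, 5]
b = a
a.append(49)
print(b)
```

Key concept: basic list aliasing.
Step by step:
`a = [8, 3, 5]` → a = [8, 3, 5]
`b = a` → b = [8, 3, 5] (same object as a)
`a.append(49)` → a = [8, 3, 5, 49] (same object as b); b = [8, 3, 5, 49] (same object as a)
`print(b)` → prints [8, 3, 5, 49]

Answer: [8, 3, 5, 49]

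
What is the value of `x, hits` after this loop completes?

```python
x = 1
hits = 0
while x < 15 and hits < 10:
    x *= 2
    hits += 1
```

Double until >= 15 or 10 iterations
`x, hits` takes the values: (1, 0) → (2, 0) → (2, 1) → (4, 1) → (4, 2) → (8, 2) → (8, 3) → (16, 3) → (16, 4)

Answer: 16, 4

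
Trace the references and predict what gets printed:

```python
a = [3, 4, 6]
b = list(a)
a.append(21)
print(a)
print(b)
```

Key concept: list() constructor creates copy.
Step by step:
`a = [3, 4, 6]` → a = [3, 4, 6]
`b = list(a)` → b = [3, 4, 6]
`a.append(21)` → a = [3, 4, 6, 21]
`print(a)` → prints [3, 4, 6, 21]
`print(b)` → prints [3, 4, 6]

Answer:
[3, 4, 6, 21]
[3, 4, 6]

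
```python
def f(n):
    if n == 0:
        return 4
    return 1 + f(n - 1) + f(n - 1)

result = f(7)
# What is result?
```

f(n) = 1 + 2·f(n-1), f(0)=4. Closed form: (4+1)·2^7 - 1 = 639.

Answer: 639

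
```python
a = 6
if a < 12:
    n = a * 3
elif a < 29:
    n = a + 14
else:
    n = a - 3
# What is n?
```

Trace:
`a = 6` → a = 6
`if a < 12: ...` → a < 12 is True → n = 18
So n = 18

Answer: 18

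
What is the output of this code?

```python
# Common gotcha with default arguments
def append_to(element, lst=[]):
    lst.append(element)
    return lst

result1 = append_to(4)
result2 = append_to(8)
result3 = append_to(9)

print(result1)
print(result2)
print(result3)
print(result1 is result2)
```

Key concept: mutable default argument gotcha.
Step by step:
`result1 = append_to(4)` → result1 = [4]
`result2 = append_to(8)` → result1 = [4, 8] (same object as result2); result2 = [4, 8] (same object as result1)
`result3 = append_to(9)` → result1 = [4, 8, 9] (same object as result2, result3); result2 = [4, 8, 9] (same object as result1, result3); result3 = [4, 8, 9] (same object as result1, result2)
`print(result1)` → prints [4, 8, 9]
`print(result2)` → prints [4, 8, 9]
`print(result3)` → prints [4, 8, 9]
`print(result1 is result2)` → prints True

Answer:
[4, 8, 9]
[4, 8, 9]
[4, 8, 9]
True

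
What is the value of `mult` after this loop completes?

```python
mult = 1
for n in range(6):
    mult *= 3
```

3^6 = 729
`mult` takes the values: 1 → 3 → 9 → 27 → 81 → 243 → 729

Answer: 729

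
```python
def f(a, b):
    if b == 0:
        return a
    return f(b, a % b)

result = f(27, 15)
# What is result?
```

f(27, 15) -> f(15, 12) -> f(12, 3) -> f(3, 0) -> 3

Answer: 3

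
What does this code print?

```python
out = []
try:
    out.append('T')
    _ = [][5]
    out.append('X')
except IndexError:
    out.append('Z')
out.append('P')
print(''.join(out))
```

Execution trace: 'T' (try body) → 'Z' (except IndexError) → 'P' (after the try/except). Output: TZP

Answer: TZP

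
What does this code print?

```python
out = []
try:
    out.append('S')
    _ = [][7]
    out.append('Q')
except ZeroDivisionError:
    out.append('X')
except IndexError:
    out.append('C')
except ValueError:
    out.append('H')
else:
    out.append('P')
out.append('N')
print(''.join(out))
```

Execution trace: 'S' (try body) → 'C' (except IndexError) → 'N' (after the try/except). Output: SCN

Answer: SCN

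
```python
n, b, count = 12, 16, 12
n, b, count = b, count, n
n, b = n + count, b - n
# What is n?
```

Trace:
`n, b, count = 12, 16, 12` → n = 12; b = 16; count = 12
`n, b, count = b, count, n` → n = 16; b = 12; count = 12
`n, b = n + count, b - n` → n = 28; b = -4
So n = 28

Answer: 28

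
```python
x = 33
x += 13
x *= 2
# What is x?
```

Trace:
`x = 33` → x = 33
`x += 13` → x = 46
`x *= 2` → x = 92
So x = 92

Answer: 92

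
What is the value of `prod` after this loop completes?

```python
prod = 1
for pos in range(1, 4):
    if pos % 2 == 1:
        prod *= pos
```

Product of odd numbers 1 to 3
`prod` takes the values: 1 → 3

Answer: 3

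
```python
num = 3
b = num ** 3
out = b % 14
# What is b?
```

Trace:
`num = 3` → num = 3
`b = num ** 3` → b = 27
`out = b % 14` → out = 13
So b = 27

Answer: 27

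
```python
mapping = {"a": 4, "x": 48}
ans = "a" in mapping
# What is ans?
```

Trace:
`mapping = {"a": 4, "x": 48}` → mapping = {'a': 4, 'x': 48}
`ans = "a" in mapping` → ans = True
So ans = True

Answer: True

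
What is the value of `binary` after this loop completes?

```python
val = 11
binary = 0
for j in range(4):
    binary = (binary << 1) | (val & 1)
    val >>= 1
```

Reverse lowest 4 bits of 11
`binary` takes the values: 0 → 1 → 3 → 6 → 13

Answer: 13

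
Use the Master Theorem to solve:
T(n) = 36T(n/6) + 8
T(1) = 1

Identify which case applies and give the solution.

a=36, b=6, f(n)=8. log_6(36) = 2. Since c=0 < 2, Case 1 applies: T(n) = Θ(n^log_b(a)) = O(n^2).

Answer: O(n^2) - Case 1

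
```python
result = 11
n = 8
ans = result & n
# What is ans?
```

Trace:
`result = 11` → result = 11
`n = 8` → n = 8
`ans = result & n` → ans = 8
So ans = 8

Answer: 8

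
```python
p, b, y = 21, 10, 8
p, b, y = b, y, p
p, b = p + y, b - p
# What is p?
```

Trace:
`p, b, y = 21, 10, 8` → p = 21; b = 10; y = 8
`p, b, y = b, y, p` → p = 10; b = 8; y = 21
`p, b = p + y, b - p` → p = 31; b = -2
So p = 31

Answer: 31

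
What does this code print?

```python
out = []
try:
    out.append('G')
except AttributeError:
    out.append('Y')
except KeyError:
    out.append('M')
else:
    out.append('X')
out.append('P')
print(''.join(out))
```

Execution trace: 'G' (try body, no exception) → 'X' (else) → 'P' (after the try/except). Output: GXP

Answer: GXP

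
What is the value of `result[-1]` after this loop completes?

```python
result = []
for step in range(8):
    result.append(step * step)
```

Last element of squares 0 to 7
`result` takes the values: [] → [0] → [0, 1] → [0, 1, 4] → [0, 1, 4, 9] → [0, 1, 4, 9, 16] → [0, 1, 4, 9, 16, 25] → [0, 1, 4, 9, 16, 25, 36] → [0, 1, 4, 9, 16, 25, 36, 49]
So `result[-1]` = 49

Answer: 49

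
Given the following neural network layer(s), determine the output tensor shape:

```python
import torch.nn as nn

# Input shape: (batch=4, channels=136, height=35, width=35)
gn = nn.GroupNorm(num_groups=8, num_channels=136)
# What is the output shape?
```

Input: (4, 136, 35, 35) -> Output: (4, 136, 35, 35)

Answer: (4, 136, 35, 35)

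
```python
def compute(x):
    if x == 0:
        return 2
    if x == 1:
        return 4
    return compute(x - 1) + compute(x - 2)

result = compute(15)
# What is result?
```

Build up from base cases: compute(0)=2, compute(1)=4, compute(2)=6, compute(3)=10, compute(4)=16, compute(5)=26, compute(6)=42, ..., compute(15)=3194

Answer: 3194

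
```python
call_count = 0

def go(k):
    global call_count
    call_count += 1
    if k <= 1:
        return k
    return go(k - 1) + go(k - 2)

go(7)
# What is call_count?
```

Calls(k) = 1 + Calls(k-1) + Calls(k-2); Calls(0)=Calls(1)=1. For k=7 this gives 41.

Answer: 41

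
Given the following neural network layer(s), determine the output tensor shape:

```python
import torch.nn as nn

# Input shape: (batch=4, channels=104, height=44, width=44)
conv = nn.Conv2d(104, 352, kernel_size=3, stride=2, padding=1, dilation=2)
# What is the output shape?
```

Input: (4, 104, 44, 44) -> Output: (4, 352, 21, 21)

Answer: (4, 352, 21, 21)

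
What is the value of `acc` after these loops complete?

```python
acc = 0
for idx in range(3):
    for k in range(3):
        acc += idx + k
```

Sum of all idx+k for idx,k in 3x3
`acc` takes the values: 0 → 1 → 3 → 4 → 6 → 9 → 11 → 14 → 18

Answer: 18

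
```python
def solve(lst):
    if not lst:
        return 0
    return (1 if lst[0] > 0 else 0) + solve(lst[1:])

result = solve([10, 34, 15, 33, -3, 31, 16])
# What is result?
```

Count of positive elements in [10, 34, 15, 33, -3, 31, 16] = 6

Answer: 6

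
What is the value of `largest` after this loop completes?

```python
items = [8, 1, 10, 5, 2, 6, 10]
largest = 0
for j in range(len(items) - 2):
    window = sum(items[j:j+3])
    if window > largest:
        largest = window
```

Max sum of 3-element window in [8, 1, 10, 5, 2, 6, 10]
`largest` takes the values: 0 → 19

Answer: 19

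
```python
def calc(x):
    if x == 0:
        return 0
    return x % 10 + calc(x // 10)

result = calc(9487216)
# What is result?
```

Sum of digits of 9487216: 6 + 1 + 2 + 7 + 8 + 4 + 9 = 37

Answer: 37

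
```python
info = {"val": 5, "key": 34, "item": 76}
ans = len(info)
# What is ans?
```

Trace:
`info = {"val": 5, "key": 34, "item": 76}` → info = {'val': 5, 'key': 34, 'item': 76}
`ans = len(info)` → ans = 3
So ans = 3

Answer: 3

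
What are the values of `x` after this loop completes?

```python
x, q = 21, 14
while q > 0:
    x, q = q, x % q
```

GCD of 21 and 14
`x` takes the values: 21 → 14 → 7

Answer: 7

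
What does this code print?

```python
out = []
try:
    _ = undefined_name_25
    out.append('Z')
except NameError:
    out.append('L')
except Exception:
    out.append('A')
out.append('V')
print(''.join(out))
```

Execution trace: 'L' (except NameError) → 'V' (after the try/except). Output: LV

Answer: LV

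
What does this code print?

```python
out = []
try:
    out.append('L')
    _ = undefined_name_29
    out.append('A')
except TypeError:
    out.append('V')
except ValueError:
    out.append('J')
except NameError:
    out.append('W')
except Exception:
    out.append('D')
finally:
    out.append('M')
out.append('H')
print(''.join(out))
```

Execution trace: 'L' (try body) → 'W' (except NameError) → 'M' (finally) → 'H' (after the try/except). Output: LWMH

Answer: LWMH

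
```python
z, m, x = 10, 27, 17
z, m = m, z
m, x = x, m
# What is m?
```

Trace:
`z, m, x = 10, 27, 17` → z = 10; m = 27; x = 17
`z, m = m, z` → z = 27; m = 10
`m, x = x, m` → m = 17; x = 10
So m = 17

Answer: 17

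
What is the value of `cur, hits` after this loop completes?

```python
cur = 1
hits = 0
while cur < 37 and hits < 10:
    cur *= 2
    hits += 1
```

Double until >= 37 or 10 iterations
`cur, hits` takes the values: (1, 0) → (2, 0) → (2, 1) → (4, 1) → (4, 2) → (8, 2) → (8, 3) → (16, 3) → (16, 4) → (32, 4) → (32, 5) → (64, 5) → (64, 6)

Answer: 64, 6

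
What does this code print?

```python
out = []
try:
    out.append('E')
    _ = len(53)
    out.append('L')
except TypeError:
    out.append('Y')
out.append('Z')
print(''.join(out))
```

Execution trace: 'E' (try body) → 'Y' (except TypeError) → 'Z' (after the try/except). Output: EYZ

Answer: EYZ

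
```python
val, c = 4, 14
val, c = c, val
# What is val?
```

Trace:
`val, c = 4, 14` → val = 4; c = 14
`val, c = c, val` → val = 14; c = 4
So val = 14

Answer: 14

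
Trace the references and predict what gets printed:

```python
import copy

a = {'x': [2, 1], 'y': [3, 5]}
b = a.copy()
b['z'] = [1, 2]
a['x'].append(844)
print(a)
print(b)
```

Key concept: shallow copy of dict with mutable values.
Step by step:
`a = {'x': [2, 1], 'y': [3, 5]}` → a = {'x': [2, 1], 'y': [3, 5]}
`b = a.copy()` → b = {'x': [2, 1], 'y': [3, 5]}
`b['z'] = [1, 2]` → b = {'x': [2, 1], 'y': [3, 5], 'z': [1, 2]}
`a['x'].append(844)` → a = {'x': [2, 1, 844], 'y': [3, 5]}; b = {'x': [2, 1, 844], 'y': [3, 5], 'z': [1, 2]}
`print(a)` → prints {'x': [2, 1, 844], 'y': [3, 5]}
`print(b)` → prints {'x': [2, 1, 844], 'y': [3, 5], 'z': [1, 2]}

Answer:
{'x': [2, 1, 844], 'y': [3, 5]}
{'x': [2, 1, 844], 'y': [3, 5], 'z': [1, 2]}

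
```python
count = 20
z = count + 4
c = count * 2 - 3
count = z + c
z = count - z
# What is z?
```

Trace:
`count = 20` → count = 20
`z = count + 4` → z = 24
`c = count * 2 - 3` → c = 37
`count = z + c` → count = 61
`z = count - z` → z = 37
So z = 37

Answer: 37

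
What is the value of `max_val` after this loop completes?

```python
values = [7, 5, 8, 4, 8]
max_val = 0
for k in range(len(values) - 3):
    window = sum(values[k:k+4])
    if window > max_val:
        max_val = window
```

Max sum of 4-element window in [7, 5, 8, 4, 8]
`max_val` takes the values: 0 → 24 → 25

Answer: 25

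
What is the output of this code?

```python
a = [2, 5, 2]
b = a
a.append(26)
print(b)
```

Key concept: basic list aliasing.
Step by step:
`a = [2, 5, 2]` → a = [2, 5, 2]
`b = a` → b = [2, 5, 2] (same object as a)
`a.append(26)` → a = [2, 5, 2, 26] (same object as b); b = [2, 5, 2, 26] (same object as a)
`print(b)` → prints [2, 5, 2, 26]

Answer: [2, 5, 2, 26]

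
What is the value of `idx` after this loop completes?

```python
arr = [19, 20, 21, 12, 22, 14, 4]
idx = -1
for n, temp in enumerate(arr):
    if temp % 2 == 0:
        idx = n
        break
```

First even number index in [19, 20, 21, 12, 22, 14, 4]
`idx` takes the values: -1 → 1

Answer: 1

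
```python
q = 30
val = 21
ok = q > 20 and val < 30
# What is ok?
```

Trace:
`q = 30` → q = 30
`val = 21` → val = 21
`ok = q > 20 and val < 30` → ok = True
So ok = True

Answer: True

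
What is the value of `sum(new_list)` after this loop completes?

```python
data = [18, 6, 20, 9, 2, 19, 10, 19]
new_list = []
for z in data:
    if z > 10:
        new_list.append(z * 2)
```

Sum of doubled values > 10
`new_list` takes the values: [] → [36] → [36, 40] → [36, 40, 38] → [36, 40, 38, 38]
So `sum(new_list)` = 152

Answer: 152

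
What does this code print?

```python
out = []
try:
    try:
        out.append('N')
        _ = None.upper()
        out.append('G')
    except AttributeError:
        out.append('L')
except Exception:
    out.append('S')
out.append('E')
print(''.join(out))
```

Execution trace: 'N' (inner try body) → 'L' (inner except AttributeError) → 'E' (after the try/except). Output: NLE

Answer: NLE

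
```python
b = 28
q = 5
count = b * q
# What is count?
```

Trace:
`b = 28` → b = 28
`q = 5` → q = 5
`count = b * q` → count = 140
So count = 140

Answer: 140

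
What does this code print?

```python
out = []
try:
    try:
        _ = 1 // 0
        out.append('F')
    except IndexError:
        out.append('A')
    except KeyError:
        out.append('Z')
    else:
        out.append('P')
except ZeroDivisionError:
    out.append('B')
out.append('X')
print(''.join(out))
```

Execution trace: 'B' (outer except ZeroDivisionError) → 'X' (after the try/except). Output: BX

Answer: BX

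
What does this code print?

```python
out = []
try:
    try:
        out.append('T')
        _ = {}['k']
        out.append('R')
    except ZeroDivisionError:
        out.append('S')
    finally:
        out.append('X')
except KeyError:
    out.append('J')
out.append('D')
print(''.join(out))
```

Execution trace: 'T' (try body) → 'X' (finally) → 'J' (outer except KeyError) → 'D' (after the try/except). Output: TXJD

Answer: TXJD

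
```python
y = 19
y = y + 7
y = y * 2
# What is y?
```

Trace:
`y = 19` → y = 19
`y = y + 7` → y = 26
`y = y * 2` → y = 52
So y = 52

Answer: 52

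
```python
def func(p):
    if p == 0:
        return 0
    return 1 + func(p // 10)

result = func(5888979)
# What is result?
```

Count of digits of 5888979: 7

Answer: 7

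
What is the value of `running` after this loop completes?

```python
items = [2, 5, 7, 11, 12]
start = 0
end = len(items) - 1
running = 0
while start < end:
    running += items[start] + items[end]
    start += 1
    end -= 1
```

Sum of pairs from ends
`running` takes the values: 0 → 14 → 30

Answer: 30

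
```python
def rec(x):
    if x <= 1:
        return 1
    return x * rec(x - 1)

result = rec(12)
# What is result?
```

rec(12) = 12 * 11 * 10 * 9 * 8 * 7 * 6 * 5 * 4 * 3 * 2 * 1 = 479001600

Answer: 479001600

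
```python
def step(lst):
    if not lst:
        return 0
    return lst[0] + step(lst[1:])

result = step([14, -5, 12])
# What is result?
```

14 + (-5) + 12 + 0 = 21

Answer: 21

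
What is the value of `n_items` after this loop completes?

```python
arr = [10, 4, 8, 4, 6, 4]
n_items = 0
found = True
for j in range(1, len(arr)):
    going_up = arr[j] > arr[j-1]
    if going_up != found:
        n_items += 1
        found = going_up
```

Count direction changes in [10, 4, 8, 4, 6, 4]
`n_items` takes the values: 0 → 1 → 2 → 3 → 4 → 5

Answer: 5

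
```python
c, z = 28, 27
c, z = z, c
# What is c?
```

Trace:
`c, z = 28, 27` → c = 28; z = 27
`c, z = z, c` → c = 27; z = 28
So c = 27

Answer: 27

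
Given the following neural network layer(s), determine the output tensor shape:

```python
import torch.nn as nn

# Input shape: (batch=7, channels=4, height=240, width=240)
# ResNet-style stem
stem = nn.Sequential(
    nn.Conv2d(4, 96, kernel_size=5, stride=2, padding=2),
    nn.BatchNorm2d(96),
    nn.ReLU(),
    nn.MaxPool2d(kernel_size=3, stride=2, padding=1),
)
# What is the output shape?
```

Input: (7, 4, 240, 240) -> after Conv2d 5x5 stride=2: (7, 96, 120, 120) -> Output: (7, 96, 60, 60)

Answer: (7, 96, 60, 60)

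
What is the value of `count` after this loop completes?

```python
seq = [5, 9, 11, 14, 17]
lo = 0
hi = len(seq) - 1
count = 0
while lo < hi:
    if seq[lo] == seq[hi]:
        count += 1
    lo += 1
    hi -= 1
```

Count matching pairs from ends
`count` takes the values: 0

Answer: 0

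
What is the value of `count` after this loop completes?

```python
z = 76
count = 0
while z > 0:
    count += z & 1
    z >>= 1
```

Count set bits in 76 (binary: 0b1001100)
`count` takes the values: 0 → 1 → 2 → 3

Answer: 3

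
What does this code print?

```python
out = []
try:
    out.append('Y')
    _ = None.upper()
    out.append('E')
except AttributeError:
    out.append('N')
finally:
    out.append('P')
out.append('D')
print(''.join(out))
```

Execution trace: 'Y' (try body) → 'N' (except AttributeError) → 'P' (finally) → 'D' (after the try/except). Output: YNPD

Answer: YNPD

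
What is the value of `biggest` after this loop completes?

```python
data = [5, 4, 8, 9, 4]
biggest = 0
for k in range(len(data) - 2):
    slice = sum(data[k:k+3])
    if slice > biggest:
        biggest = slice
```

Max sum of 3-element window in [5, 4, 8, 9, 4]
`biggest` takes the values: 0 → 17 → 21

Answer: 21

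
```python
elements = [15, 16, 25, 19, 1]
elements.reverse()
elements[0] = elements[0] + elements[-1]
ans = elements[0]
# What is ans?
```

Trace:
`elements = [15, 16, 25, 19, 1]` → elements = [15, 16, 25, 19, 1]
`elements.reverse()` → elements = [1, 19, 25, 16, 15]
`elements[0] = elements[0] + elements[-1]` → elements = [16, 19, 25, 16, 15]
`ans = elements[0]` → ans = 16
So ans = 16

Answer: 16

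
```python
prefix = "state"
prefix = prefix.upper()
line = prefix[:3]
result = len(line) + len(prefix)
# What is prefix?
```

Trace:
`prefix = "state"` → prefix = 'state'
`prefix = prefix.upper()` → prefix = 'STATE'
`line = prefix[:3]` → line = 'STA'
`result = len(line) + len(prefix)` → result = 8
So prefix = 'STATE'

Answer: 'STATE'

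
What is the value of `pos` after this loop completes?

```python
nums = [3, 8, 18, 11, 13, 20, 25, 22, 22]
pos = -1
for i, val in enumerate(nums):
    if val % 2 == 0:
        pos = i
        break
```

First even number index in [3, 8, 18, 11, 13, 20, 25, 22, 22]
`pos` takes the values: -1 → 1

Answer: 1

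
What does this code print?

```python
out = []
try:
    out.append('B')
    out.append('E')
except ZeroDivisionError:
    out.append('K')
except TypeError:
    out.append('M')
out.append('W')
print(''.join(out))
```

Execution trace: 'B' (try body) → 'E' (try body, no exception) → 'W' (after the try/except). Output: BEW

Answer: BEW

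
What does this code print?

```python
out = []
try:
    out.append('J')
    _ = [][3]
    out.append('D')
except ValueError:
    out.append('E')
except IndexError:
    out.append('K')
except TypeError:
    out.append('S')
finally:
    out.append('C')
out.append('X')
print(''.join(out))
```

Execution trace: 'J' (try body) → 'K' (except IndexError) → 'C' (finally) → 'X' (after the try/except). Output: JKCX

Answer: JKCX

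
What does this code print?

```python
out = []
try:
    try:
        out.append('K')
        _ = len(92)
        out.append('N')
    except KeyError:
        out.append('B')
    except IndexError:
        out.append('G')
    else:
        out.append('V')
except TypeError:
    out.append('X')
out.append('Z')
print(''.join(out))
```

Execution trace: 'K' (try body) → 'X' (outer except TypeError) → 'Z' (after the try/except). Output: KXZ

Answer: KXZ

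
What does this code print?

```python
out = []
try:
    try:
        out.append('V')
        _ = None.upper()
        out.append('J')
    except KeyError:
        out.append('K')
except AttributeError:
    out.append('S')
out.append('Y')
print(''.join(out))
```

Execution trace: 'V' (try body) → 'S' (outer except AttributeError) → 'Y' (after the try/except). Output: VSY

Answer: VSY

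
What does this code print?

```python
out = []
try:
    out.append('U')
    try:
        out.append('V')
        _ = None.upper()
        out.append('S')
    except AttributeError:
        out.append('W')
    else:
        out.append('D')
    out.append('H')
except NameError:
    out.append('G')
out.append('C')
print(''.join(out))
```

Execution trace: 'U' (try body) → 'V' (inner try body) → 'W' (inner except AttributeError) → 'H' (try body, no exception) → 'C' (after the try/except). Output: UVWHC

Answer: UVWHC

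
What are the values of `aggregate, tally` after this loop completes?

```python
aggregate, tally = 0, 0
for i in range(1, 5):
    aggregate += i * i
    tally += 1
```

Sum of squares and count
`aggregate, tally` takes the values: (0, 0) → (1, 0) → (1, 1) → (5, 1) → (5, 2) → (14, 2) → (14, 3) → (30, 3) → (30, 4)

Answer: 30, 4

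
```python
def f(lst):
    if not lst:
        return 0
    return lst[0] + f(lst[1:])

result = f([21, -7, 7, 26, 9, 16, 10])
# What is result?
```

21 + (-7) + 7 + 26 + 9 + 16 + 10 + 0 = 82

Answer: 82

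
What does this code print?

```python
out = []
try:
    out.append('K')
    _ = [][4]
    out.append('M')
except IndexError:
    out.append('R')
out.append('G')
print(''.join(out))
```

Execution trace: 'K' (try body) → 'R' (except IndexError) → 'G' (after the try/except). Output: KRG

Answer: KRG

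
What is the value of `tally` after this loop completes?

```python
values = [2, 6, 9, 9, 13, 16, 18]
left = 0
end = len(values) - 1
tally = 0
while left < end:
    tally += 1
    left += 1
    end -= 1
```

Iterations until pointers meet (list length 7)
`tally` takes the values: 0 → 1 → 2 → 3

Answer: 3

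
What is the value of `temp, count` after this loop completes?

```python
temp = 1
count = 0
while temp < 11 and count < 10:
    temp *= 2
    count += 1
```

Double until >= 11 or 10 iterations
`temp, count` takes the values: (1, 0) → (2, 0) → (2, 1) → (4, 1) → (4, 2) → (8, 2) → (8, 3) → (16, 3) → (16, 4)

Answer: 16, 4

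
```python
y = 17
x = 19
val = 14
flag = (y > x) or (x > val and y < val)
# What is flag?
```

Trace:
`y = 17` → y = 17
`x = 19` → x = 19
`val = 14` → val = 14
`flag = (y > x) or (x > val and y < val)` → flag = False
So flag = False

Answer: False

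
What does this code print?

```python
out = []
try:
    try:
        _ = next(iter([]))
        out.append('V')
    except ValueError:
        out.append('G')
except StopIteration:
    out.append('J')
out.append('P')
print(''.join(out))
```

Execution trace: 'J' (outer except StopIteration) → 'P' (after the try/except). Output: JP

Answer: JP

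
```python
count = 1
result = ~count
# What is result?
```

Trace:
`count = 1` → count = 1
`result = ~count` → result = -2
So result = -2

Answer: -2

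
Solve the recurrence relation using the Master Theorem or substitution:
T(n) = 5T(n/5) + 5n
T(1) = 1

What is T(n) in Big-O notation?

By Master Theorem: a=5, b=5, f(n)=5n. Since log_5(5) = 1 and f(n) = Θ(n^1), Case 2 applies. T(n) = O(n log n).

Answer: O(n log n)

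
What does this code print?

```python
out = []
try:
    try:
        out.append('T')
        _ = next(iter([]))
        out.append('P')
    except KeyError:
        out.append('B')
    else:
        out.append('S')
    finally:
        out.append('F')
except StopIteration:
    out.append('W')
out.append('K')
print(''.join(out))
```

Execution trace: 'T' (try body) → 'F' (finally) → 'W' (outer except StopIteration) → 'K' (after the try/except). Output: TFWK

Answer: TFWK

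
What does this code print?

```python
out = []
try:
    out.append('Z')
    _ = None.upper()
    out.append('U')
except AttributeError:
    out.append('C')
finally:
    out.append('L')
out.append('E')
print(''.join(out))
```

Execution trace: 'Z' (try body) → 'C' (except AttributeError) → 'L' (finally) → 'E' (after the try/except). Output: ZCLE

Answer: ZCLE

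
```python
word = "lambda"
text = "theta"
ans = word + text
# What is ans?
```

Trace:
`word = "lambda"` → word = 'lambda'
`text = "theta"` → text = 'theta'
`ans = word + text` → ans = 'lambdatheta'
So ans = 'lambdatheta'

Answer: 'lambdatheta'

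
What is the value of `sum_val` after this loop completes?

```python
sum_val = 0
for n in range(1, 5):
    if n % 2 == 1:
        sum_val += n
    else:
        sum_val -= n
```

Add odd, subtract even
`sum_val` takes the values: 0 → 1 → -1 → 2 → -2

Answer: -2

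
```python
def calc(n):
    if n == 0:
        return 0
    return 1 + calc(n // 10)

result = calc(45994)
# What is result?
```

Count of digits of 45994: 5

Answer: 5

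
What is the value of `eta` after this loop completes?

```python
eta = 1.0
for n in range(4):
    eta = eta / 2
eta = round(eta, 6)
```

Halving LR 4 times: 1 / 2^4
`eta` takes the values: 1.0 → 0.5 → 0.25 → 0.125 → 0.0625

Answer: 0.0625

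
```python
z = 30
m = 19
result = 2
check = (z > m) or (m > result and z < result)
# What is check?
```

Trace:
`z = 30` → z = 30
`m = 19` → m = 19
`result = 2` → result = 2
`check = (z > m) or (m > result and z < result)` → check = True
So check = True

Answer: True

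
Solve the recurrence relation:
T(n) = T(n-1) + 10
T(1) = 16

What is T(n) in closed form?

Unrolling: T(n) = T(1) + 10·(n-1) = 16 + 10(n-1) = 10n + 6.

Answer: T(n) = 10n + 6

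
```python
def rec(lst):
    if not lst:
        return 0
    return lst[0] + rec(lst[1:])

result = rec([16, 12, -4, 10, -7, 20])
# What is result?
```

16 + 12 + (-4) + 10 + (-7) + 20 + 0 = 47

Answer: 47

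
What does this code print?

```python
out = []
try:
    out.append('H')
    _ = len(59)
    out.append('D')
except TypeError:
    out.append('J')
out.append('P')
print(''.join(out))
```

Execution trace: 'H' (try body) → 'J' (except TypeError) → 'P' (after the try/except). Output: HJP

Answer: HJP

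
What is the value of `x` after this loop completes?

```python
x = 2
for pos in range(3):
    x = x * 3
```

Multiply by 3, 3 times: 2 * 3^3 = 54
`x` takes the values: 2 → 6 → 18 → 54

Answer: 54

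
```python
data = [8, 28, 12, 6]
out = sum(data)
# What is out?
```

Trace:
`data = [8, 28, 12, 6]` → data = [8, 28, 12, 6]
`out = sum(data)` → out = 54
So out = 54

Answer: 54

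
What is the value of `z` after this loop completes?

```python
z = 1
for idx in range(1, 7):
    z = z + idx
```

Start at 1, add 1 through 6
`z` takes the values: 1 → 2 → 4 → 7 → 11 → 16 → 22

Answer: 22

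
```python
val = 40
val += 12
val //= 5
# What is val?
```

Trace:
`val = 40` → val = 40
`val += 12` → val = 52
`val //= 5` → val = 10
So val = 10

Answer: 10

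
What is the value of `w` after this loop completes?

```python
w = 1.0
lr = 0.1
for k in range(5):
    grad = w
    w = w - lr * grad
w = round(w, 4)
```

Gradient descent: w = 1.0 * (1 - 0.1)^5
`w` takes the values: 1.0 → 0.9 → 0.81 → 0.729 → 0.6561 → 0.59049 → 0.5905

Answer: 0.5905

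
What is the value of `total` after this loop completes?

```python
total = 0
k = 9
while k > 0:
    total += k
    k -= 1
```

Sum 9 down to 1
`total` takes the values: 0 → 9 → 17 → 24 → 30 → 35 → 39 → 42 → 44 → 45

Answer: 45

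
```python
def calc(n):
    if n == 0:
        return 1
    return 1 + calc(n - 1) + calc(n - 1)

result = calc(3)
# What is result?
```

calc(n) = 1 + 2·calc(n-1), calc(0)=1. Closed form: (1+1)·2^3 - 1 = 15.

Answer: 15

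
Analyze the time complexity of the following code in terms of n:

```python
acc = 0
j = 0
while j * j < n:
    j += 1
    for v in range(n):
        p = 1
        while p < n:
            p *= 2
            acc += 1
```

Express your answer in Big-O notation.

Each loop level contributes: √n × n × log n. Multiplying the contributions gives O(n√n log n).

Answer: O(n√n log n)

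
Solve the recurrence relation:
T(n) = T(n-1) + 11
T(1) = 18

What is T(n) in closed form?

Unrolling: T(n) = T(1) + 11·(n-1) = 18 + 11(n-1) = 11n + 7.

Answer: T(n) = 11n + 7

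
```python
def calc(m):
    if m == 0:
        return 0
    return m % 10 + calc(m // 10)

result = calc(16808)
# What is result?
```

Sum of digits of 16808: 8 + 0 + 8 + 6 + 1 = 23

Answer: 23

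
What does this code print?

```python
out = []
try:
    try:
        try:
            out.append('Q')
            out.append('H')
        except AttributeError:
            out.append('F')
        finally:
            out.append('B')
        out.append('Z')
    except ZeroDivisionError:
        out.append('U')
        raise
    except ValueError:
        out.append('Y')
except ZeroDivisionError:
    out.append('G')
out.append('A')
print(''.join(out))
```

Execution trace: 'Q' (inner try body) → 'H' (inner try body, no exception) → 'B' (inner finally) → 'Z' (try body, no exception) → 'A' (after the try/except). Output: QHBZA

Answer: QHBZA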